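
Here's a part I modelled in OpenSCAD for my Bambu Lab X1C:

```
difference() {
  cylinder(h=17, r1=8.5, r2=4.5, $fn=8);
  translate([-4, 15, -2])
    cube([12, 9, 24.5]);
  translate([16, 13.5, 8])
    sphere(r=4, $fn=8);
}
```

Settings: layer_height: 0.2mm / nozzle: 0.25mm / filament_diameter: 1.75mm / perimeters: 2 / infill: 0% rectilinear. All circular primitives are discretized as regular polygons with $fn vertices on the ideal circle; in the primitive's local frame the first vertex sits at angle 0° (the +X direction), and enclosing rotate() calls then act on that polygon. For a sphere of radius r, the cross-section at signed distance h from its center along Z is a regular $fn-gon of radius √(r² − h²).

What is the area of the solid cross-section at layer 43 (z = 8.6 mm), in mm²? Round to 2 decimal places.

118.64 mm²

At z = 8.6 mm: the cone: at t=0.506 of its height the radius interpolates to r₁+(r₂−r₁)t = 6.476, giving a regular 8-gon of that circumradius (area = (8/2)·6.476²·sin(360°/8) = 118.64 mm²); the 12×9 cube at (-4, 15) contributes its full rectangle (area 108.00 mm²); the r=4 sphere at (16, 13.5) contributes a regular 8-gon of circumradius √(4²−0.6²) = 3.955 (area = (8/2)·3.955²·sin(360°/8) = 44.24 mm²); After the difference (first − rest): starting from the cone (118.64 mm²), the 12×9 cube at (-4, 15) misses the remaining region (no effect); the r=4 sphere at (16, 13.5) misses the remaining region (no effect) — area = 118.64 mm². Overall, the cross-section is a single solid region. Net area = 118.64 mm².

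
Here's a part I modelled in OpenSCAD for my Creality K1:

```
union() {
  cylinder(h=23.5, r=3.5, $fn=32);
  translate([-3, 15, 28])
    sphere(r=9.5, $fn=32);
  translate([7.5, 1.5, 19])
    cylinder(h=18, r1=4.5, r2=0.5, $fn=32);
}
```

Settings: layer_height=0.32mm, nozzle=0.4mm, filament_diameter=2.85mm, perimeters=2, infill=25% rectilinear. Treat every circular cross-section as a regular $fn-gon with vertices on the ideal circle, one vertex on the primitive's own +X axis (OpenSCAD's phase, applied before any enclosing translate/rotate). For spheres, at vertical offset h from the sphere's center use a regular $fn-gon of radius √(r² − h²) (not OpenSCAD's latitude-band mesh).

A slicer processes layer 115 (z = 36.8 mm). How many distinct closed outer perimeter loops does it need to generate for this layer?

2

At z = 36.8 mm: the cylinder is not intersected at this z (z outside [0, 23.5]); the sphere at (-3, 15): section is a regular 32-gon, circumradius = √(r²−h²) = √(9.5²−8.8²) = 3.579; the cone at (7.5, 1.5) (r1=4.5→r2=0.5) has section circumradius 0.544 here — a regular 32-gon; Merging all regions: the 2 present regions are separate (no shared area or edge), so areas and boundary lengths simply add and each stays a separate island — 2 connected regions. The result has 2 disconnected regions.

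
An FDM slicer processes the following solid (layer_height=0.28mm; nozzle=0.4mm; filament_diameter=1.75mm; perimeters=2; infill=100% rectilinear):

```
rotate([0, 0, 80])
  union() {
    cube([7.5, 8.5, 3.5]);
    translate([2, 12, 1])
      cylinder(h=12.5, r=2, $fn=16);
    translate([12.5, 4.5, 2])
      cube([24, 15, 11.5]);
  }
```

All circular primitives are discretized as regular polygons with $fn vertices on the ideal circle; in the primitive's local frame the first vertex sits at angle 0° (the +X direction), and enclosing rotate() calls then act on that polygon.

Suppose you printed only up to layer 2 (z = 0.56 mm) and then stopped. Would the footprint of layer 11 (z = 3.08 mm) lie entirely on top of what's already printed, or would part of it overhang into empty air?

Compare the two slices. At z = 0.56: the cube is present — its section is the full 7.5×8.5 rectangle (area 63.75 mm²); the cylinder at (2, 12) is absent (z outside [1, 13.5]); the cube at (12.5, 4.5) does not reach this height (z outside [2, 13.5]); Combining (union): only the 7.5×8.5 cube is present, so the union is just that shape — area = 63.75 mm²; (rotated 80° about Z; rotation is an isometry so areas/perimeters/island counts are preserved). At z = 3.08: the 7.5×8.5 cube contributes its full rectangle (area 63.75 mm²); the r=2 cylinder at (2, 12) gives a regular 16-gon of circumradius 2 (constant along its height) (area = (16/2)·2.000²·sin(360°/16) = 12.25 mm²); the cube at (12.5, 4.5) (footprint 24×15) is included at this height (area 360.00 mm²); Merging all regions: the 3 present regions are separate (no shared area or edge), so areas and boundary lengths simply add and each stays a separate island — area = 436.00 mm²; (rotated 80° about Z; rotation is an isometry so areas/perimeters/island counts are preserved). Checking containment: at z = 3.08 the cross-section extends beyond the z = 0.56 cross-section by about 372.25 mm².

part overhangs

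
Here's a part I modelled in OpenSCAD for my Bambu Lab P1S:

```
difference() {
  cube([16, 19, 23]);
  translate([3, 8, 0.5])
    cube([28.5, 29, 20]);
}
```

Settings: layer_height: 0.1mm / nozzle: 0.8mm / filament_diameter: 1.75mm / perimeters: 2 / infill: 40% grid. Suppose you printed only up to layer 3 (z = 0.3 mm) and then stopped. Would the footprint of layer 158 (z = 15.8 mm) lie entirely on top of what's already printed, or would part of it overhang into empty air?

Compare the two slices. At z = 0.3: the cube is present — its section is the full 16×19 rectangle (area 304.00 mm²); the cube at (3, 8) is not intersected at this z (z outside [0.5, 20.5]); Taking the first minus the rest: none of the subtracted shapes is present at this height, so the 16×19 cube is unchanged — area = 304.00 mm². At z = 15.8: the 16×19 cube contributes its full rectangle (area 304.00 mm²); the cube at (3, 8) is present — its section is the full 28.5×29 rectangle (area 826.50 mm²); Taking the first minus the rest: starting from the 16×19 cube (304.00 mm²), the 28.5×29 cube at (3, 8) partially overlaps it — only the 143.00 mm² overlap (of its 826.50 mm²) is removed, clipping the outline — area = 161.00 mm². Checking containment: the cross-section at z = 15.8 is a subset of the cross-section at z = 0.3.

entirely on top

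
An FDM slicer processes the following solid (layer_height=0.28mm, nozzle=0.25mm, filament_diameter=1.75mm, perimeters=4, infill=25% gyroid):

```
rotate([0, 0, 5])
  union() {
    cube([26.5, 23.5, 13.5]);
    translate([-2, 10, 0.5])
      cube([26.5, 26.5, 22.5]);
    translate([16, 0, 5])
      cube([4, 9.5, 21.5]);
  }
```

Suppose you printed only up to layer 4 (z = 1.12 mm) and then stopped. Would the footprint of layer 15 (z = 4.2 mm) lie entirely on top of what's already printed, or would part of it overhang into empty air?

entirely on top

Compare the two slices. At z = 1.12: the 26.5×23.5 cube contributes its full rectangle (area 622.75 mm²); the cube at (-2, 10) (footprint 26.5×26.5) is included at this height (area 702.25 mm²); the cube at (16, 0) does not reach this height (z outside [5, 26.5]); Merging all regions: the regions partially overlap — summed areas 1325.00 mm² minus the doubly-counted overlap 330.75 mm² gives 994.25 mm² — area = 994.25 mm²; (whole slice rotated 5° about Z — lengths, areas and connectivity unchanged). At z = 4.2: the cube (footprint 26.5×23.5) is included at this height (area 622.75 mm²); the cube at (-2, 10) is present — its section is the full 26.5×26.5 rectangle (area 702.25 mm²); the cube at (16, 0) is not intersected at this z (z outside [5, 26.5]); Combining (union): the regions partially overlap — summed areas 1325.00 mm² minus the doubly-counted overlap 330.75 mm² gives 994.25 mm² — area = 994.25 mm²; (whole slice rotated 5° about Z — lengths, areas and connectivity unchanged). Checking containment: the cross-section at z = 4.2 is a subset of the cross-section at z = 1.12.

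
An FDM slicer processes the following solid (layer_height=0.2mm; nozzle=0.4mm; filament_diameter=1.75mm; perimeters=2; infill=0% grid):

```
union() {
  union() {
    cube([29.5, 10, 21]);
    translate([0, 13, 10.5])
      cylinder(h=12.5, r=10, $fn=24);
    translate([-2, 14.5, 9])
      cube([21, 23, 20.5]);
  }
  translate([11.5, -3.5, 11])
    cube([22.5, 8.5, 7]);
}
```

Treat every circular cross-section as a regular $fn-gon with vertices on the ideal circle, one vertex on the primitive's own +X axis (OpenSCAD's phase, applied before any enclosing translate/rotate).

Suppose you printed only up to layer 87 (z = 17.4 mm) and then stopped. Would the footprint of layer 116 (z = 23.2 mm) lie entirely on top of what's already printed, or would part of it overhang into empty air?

Compare the two slices. At z = 17.4: the cube (footprint 29.5×10) is included at this height (area 295.00 mm²); the cylinder at (0, 13): section is a regular 24-gon, circumradius r=10 (area = (24/2)·10.000²·sin(360°/24) = 310.58 mm²); the cube at (-2, 14.5) (footprint 21×23) is included at this height (area 483.00 mm²); Merging all regions: the regions partially overlap — summed areas 1088.58 mm² minus the doubly-counted overlap 127.79 mm² gives 960.79 mm² — area = 960.79 mm²; the 22.5×8.5 cube at (11.5, -3.5) contributes its full rectangle (area 191.25 mm²); Merging all regions: the regions partially overlap — summed areas 1152.04 mm² minus the doubly-counted overlap 90.00 mm² gives 1062.04 mm² — area = 1062.04 mm². At z = 23.2: the cube is absent (z outside [0, 21]); the cylinder at (0, 13) is absent (z outside [10.5, 23]); the 21×23 cube at (-2, 14.5) contributes its full rectangle (area 483.00 mm²); Merging all regions: only the 21×23 cube at (-2, 14.5) is present, so the union is just that shape — area = 483.00 mm²; the cube at (11.5, -3.5) is absent (z outside [11, 18]); Merging all regions: only that combined region is present, so the union is just that shape — area = 483.00 mm². Checking containment: the cross-section at z = 23.2 is a subset of the cross-section at z = 17.4.

entirely on top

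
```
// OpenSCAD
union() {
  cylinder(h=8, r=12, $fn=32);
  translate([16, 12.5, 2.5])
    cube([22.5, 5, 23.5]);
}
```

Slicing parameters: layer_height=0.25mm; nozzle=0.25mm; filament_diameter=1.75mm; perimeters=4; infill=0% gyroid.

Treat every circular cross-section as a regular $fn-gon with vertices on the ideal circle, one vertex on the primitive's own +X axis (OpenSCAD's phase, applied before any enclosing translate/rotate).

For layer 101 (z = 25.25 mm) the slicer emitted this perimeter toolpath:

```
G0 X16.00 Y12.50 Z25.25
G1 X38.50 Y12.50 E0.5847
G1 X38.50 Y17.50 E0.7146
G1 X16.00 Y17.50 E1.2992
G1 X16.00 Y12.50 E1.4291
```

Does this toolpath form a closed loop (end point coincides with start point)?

yes

Start point (G0): (16.00, 12.50). End point (last G1): the path returns to the start — closed.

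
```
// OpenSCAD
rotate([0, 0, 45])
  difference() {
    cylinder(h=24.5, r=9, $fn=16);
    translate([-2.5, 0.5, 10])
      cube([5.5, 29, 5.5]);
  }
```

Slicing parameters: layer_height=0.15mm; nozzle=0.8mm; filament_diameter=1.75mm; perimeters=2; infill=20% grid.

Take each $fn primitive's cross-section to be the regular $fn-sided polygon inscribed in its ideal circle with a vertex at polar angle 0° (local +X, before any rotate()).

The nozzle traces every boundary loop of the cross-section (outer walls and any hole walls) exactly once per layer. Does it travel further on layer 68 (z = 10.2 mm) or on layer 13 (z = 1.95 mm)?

Layer 68 (z = 10.2): the r=9 cylinder gives a regular 16-gon of circumradius 9 (constant along its height) (perimeter = 2·16·9.000·sin(180°/16) = 56.19 mm); the 5.5×29 cube at (-2.5, 0.5) contributes its full rectangle (perimeter 69.00 mm); Subtracting the remaining from the first: starting from the r=9 cylinder, the 5.5×29 cube at (-2.5, 0.5) partially overlaps it — only the 45.23 mm² overlap (of its 159.50 mm²) is removed, clipping the outline — boundary = 71.98 mm; (whole slice rotated 45° about Z — lengths, areas and connectivity unchanged). So its perimeter = 71.98 mm. Layer 13 (z = 1.95): the r=9 cylinder gives a regular 16-gon of circumradius 9 (constant along its height) (perimeter = 2·16·9.000·sin(180°/16) = 56.19 mm); the cube at (-2.5, 0.5) is not intersected at this z (z outside [10, 15.5]); After the difference (first − rest): none of the subtracted shapes is present at this height, so the r=9 cylinder is unchanged — boundary = 56.19 mm; (rotated 45° about Z; rotation is an isometry so areas/perimeters/island counts are preserved). So its perimeter = 56.19 mm. Layer 68 is larger (71.98 vs 56.19 mm).

layer 68 (z = 10.2 mm)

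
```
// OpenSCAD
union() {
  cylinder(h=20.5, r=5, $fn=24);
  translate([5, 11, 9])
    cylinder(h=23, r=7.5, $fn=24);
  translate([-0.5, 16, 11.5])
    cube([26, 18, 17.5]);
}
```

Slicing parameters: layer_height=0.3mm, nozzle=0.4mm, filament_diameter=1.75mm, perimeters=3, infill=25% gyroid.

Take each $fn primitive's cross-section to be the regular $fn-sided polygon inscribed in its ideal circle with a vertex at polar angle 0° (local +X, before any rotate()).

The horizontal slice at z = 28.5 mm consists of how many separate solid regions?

1

At z = 28.5 mm: the cylinder is not intersected at this z (z outside [0, 20.5]); the r=7.5 cylinder at (5, 11) contributes a regular 24-gon of circumradius 7.5; the cube at (-0.5, 16) is present — its section is the full 26×18 rectangle; Merging all regions: the regions partially overlap (shared area 18.84 mm²), so overlapping operands fuse into one piece — 1 connected region. The result has 1 disconnected region.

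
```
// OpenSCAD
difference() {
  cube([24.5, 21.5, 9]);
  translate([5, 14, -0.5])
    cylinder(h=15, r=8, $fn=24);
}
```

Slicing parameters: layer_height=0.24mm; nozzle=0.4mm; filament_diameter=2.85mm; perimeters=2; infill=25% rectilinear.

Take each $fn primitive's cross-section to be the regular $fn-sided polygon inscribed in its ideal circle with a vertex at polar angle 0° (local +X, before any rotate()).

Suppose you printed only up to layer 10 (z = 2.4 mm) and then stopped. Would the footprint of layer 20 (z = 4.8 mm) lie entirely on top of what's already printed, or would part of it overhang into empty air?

entirely on top

Compare the two slices. At z = 2.4: the cube is present — its section is the full 24.5×21.5 rectangle (area 526.75 mm²); the r=8 cylinder at (5, 14) contributes a regular 24-gon of circumradius 8 (area = (24/2)·8.000²·sin(360°/24) = 198.77 mm²); After the difference (first − rest): starting from the 24.5×21.5 cube (526.75 mm²), the r=8 cylinder at (5, 14) partially overlaps it — only the 171.69 mm² overlap (of its 198.77 mm²) is removed, clipping the outline — area = 355.06 mm². At z = 4.8: the 24.5×21.5 cube contributes its full rectangle (area 526.75 mm²); the r=8 cylinder at (5, 14) gives a regular 24-gon of circumradius 8 (constant along its height) (area = (24/2)·8.000²·sin(360°/24) = 198.77 mm²); Subtracting the remaining from the first: starting from the 24.5×21.5 cube (526.75 mm²), the r=8 cylinder at (5, 14) partially overlaps it — only the 171.69 mm² overlap (of its 198.77 mm²) is removed, clipping the outline — area = 355.06 mm². Checking containment: the cross-section at z = 4.8 is a subset of the cross-section at z = 2.4.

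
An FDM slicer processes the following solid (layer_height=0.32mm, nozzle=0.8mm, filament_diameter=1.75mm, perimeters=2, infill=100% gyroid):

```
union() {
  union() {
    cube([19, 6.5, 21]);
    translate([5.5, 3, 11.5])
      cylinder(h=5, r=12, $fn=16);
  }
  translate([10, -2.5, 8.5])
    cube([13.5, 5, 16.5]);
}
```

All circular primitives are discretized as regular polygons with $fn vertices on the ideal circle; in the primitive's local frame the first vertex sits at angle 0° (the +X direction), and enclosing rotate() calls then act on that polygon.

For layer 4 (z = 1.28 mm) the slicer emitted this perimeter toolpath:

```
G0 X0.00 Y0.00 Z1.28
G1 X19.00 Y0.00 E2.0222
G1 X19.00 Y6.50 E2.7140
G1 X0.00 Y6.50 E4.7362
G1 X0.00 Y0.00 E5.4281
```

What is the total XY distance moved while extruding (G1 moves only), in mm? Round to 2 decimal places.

Sum the Euclidean lengths of each G1 segment: total = 51.00 mm.

51.00 mm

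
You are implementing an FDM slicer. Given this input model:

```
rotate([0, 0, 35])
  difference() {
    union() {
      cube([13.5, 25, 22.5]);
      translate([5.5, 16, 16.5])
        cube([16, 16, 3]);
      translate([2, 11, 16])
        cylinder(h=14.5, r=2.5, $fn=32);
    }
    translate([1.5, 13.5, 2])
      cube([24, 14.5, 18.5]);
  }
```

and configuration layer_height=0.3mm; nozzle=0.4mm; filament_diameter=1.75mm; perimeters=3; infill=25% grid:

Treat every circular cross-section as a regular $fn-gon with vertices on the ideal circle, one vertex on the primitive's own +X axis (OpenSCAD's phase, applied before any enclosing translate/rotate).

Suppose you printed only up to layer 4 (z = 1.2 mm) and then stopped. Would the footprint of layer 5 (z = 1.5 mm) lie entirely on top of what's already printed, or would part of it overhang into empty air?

entirely on top

Compare the two slices. At z = 1.2: the 13.5×25 cube contributes its full rectangle (area 337.50 mm²); the cube at (5.5, 16) does not reach this height (z outside [16.5, 19.5]); the cylinder at (2, 11) is absent (z outside [16, 30.5]); Taking the union: only the 13.5×25 cube is present, so the union is just that shape — area = 337.50 mm²; the cube at (1.5, 13.5) does not reach this height (z outside [2, 20.5]); Taking the first minus the rest: none of the subtracted shapes is present at this height, so that combined region is unchanged — area = 337.50 mm²; (rotated 35° about Z; rotation is an isometry so areas/perimeters/island counts are preserved). At z = 1.5: the 13.5×25 cube contributes its full rectangle (area 337.50 mm²); the cube at (5.5, 16) is absent (z outside [16.5, 19.5]); the cylinder at (2, 11) is absent (z outside [16, 30.5]); Merging all regions: only the 13.5×25 cube is present, so the union is just that shape — area = 337.50 mm²; the cube at (1.5, 13.5) is not intersected at this z (z outside [2, 20.5]); Taking the first minus the rest: none of the subtracted shapes is present at this height, so the result so far is unchanged — area = 337.50 mm²; (whole slice rotated 35° about Z — lengths, areas and connectivity unchanged). Checking containment: the cross-section at z = 1.5 is a subset of the cross-section at z = 1.2.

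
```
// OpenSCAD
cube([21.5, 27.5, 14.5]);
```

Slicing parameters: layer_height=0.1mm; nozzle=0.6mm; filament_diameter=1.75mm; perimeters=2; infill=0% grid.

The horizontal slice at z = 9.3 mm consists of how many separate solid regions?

1

At z = 9.3 mm: the 21.5×27.5 cube contributes its full rectangle. The result has 1 disconnected region.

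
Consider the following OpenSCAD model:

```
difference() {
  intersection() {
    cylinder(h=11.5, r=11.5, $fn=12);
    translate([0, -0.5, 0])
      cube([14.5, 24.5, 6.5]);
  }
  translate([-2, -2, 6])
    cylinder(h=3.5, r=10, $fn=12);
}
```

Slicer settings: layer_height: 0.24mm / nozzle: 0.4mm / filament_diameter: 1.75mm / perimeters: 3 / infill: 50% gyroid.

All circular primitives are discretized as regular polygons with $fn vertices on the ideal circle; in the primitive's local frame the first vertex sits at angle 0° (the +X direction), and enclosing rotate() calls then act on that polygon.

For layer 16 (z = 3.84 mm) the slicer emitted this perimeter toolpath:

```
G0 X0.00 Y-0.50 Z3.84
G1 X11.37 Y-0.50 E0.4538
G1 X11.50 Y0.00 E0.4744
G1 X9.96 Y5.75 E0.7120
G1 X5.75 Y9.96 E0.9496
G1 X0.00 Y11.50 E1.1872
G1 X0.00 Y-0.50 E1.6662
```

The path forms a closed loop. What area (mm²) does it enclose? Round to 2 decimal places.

104.91 mm²

Apply the shoelace formula to the sequence of (X, Y) vertices; enclosed area = 104.91 mm².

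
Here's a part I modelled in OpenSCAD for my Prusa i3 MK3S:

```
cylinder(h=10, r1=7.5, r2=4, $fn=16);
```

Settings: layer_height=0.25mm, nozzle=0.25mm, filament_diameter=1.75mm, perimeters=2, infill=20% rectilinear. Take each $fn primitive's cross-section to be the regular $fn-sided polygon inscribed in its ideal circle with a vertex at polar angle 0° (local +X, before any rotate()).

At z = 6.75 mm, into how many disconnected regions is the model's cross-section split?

At z = 6.75 mm: the cone contributes a regular 16-gon of circumradius 5.137 (interpolated between r1=7.5 and r2=4 at t=0.675). The result has 1 disconnected region.

1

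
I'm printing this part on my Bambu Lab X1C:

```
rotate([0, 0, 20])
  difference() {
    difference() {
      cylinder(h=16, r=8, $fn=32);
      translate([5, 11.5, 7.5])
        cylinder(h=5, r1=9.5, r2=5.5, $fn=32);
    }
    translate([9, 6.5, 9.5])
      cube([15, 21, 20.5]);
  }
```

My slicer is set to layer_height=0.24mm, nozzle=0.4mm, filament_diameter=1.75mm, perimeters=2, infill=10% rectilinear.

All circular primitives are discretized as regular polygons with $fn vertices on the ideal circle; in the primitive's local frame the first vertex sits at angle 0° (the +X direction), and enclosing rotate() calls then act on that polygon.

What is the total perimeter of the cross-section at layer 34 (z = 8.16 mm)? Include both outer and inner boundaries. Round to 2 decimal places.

At z = 8.16 mm: the r=8 cylinder gives a regular 32-gon of circumradius 8 (constant along its height) (perimeter = 2·32·8.000·sin(180°/32) = 50.18 mm); the cone at (5, 11.5): at t=0.132 of its height the radius interpolates to r₁+(r₂−r₁)t = 8.972, giving a regular 32-gon of that circumradius (perimeter = 2·32·8.972·sin(180°/32) = 56.28 mm); After the difference (first − rest): starting from the r=8 cylinder, the cone at (5, 11.5) partially overlaps it — only the 34.03 mm² overlap (of its 251.27 mm²) is removed, clipping the outline — boundary = 49.90 mm; the cube at (9, 6.5) is not intersected at this z (z outside [9.5, 30]); Taking the first minus the rest: none of the subtracted shapes is present at this height, so that combined region is unchanged — boundary = 49.90 mm; (whole slice rotated 20° about Z — lengths, areas and connectivity unchanged). Overall, the cross-section is a single solid region. Total boundary length (outer) = 49.90 mm.

49.90 mm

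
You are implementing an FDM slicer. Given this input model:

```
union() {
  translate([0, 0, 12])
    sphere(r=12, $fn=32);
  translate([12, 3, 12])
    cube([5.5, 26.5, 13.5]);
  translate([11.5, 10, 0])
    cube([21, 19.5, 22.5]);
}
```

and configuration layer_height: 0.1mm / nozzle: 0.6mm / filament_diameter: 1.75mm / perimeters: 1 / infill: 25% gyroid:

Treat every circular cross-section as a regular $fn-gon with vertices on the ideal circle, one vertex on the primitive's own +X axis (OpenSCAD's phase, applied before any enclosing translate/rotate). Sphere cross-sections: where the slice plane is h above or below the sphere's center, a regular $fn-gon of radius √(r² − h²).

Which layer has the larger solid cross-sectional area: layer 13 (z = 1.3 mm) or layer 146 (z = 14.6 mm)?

layer 146 (z = 14.6 mm)

Layer 13 (z = 1.3): the r=12 sphere contributes a regular 32-gon of circumradius √(12²−10.7²) = 5.432 (area = (32/2)·5.432²·sin(360°/32) = 92.11 mm²); the cube at (12, 3) is absent (z outside [12, 25.5]); the cube at (11.5, 10) (footprint 21×19.5) is included at this height (area 409.50 mm²); Merging all regions: the 2 present regions are separate (no shared area or edge), so areas and boundary lengths simply add and each stays a separate island — area = 501.61 mm². So its area = 501.61 mm². Layer 146 (z = 14.6): the r=12 sphere contributes a regular 32-gon of circumradius √(12²−2.6²) = 11.715 (area = (32/2)·11.715²·sin(360°/32) = 428.39 mm²); the 5.5×26.5 cube at (12, 3) contributes its full rectangle (area 145.75 mm²); the cube at (11.5, 10) is present — its section is the full 21×19.5 rectangle (area 409.50 mm²); Combining (union): the regions partially overlap — summed areas 983.64 mm² minus the doubly-counted overlap 107.25 mm² gives 876.39 mm² — area = 876.39 mm². So its area = 876.39 mm². Layer 146 is larger (876.39 vs 501.61 mm²).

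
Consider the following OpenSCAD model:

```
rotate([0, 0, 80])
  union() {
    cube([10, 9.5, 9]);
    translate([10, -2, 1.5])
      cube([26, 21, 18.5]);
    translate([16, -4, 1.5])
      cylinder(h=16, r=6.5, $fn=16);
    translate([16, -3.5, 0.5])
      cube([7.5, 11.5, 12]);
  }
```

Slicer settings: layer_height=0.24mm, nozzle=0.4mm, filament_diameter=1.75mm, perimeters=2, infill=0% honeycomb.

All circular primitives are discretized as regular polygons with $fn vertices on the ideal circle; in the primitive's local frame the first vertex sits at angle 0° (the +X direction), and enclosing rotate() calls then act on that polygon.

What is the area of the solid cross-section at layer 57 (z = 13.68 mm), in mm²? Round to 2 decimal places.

635.90 mm²

At z = 13.68 mm: the cube does not reach this height (z outside [0, 9]); the cube at (10, -2) (footprint 26×21) is included at this height (area 546.00 mm²); the r=6.5 cylinder at (16, -4) contributes a regular 16-gon of circumradius 6.5 (area = (16/2)·6.500²·sin(360°/16) = 129.35 mm²); the cube at (16, -3.5) is absent (z outside [0.5, 12.5]); Taking the union: the regions partially overlap — summed areas 675.35 mm² minus the doubly-counted overlap 39.44 mm² gives 635.90 mm² — area = 635.90 mm²; (whole slice rotated 80° about Z — lengths, areas and connectivity unchanged). Overall, the cross-section is a single solid region. Net area = 635.90 mm².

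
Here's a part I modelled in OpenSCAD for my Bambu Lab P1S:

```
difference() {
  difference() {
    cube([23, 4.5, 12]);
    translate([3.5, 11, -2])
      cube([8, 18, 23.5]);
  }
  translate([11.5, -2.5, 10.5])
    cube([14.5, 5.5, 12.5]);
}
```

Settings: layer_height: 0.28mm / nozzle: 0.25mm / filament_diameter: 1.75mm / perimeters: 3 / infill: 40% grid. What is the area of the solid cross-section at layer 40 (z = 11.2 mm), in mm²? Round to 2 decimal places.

At z = 11.2 mm: the cube is present — its section is the full 23×4.5 rectangle (area 103.50 mm²); the cube at (3.5, 11) (footprint 8×18) is included at this height (area 144.00 mm²); After the difference (first − rest): starting from the 23×4.5 cube (103.50 mm²), the 8×18 cube at (3.5, 11) misses the remaining region (no effect) — area = 103.50 mm²; the cube at (11.5, -2.5) (footprint 14.5×5.5) is included at this height (area 79.75 mm²); Taking the first minus the rest: starting from the result so far (103.50 mm²), the 14.5×5.5 cube at (11.5, -2.5) partially overlaps it — only the 34.50 mm² overlap (of its 79.75 mm²) is removed, clipping the outline — area = 69.00 mm². Overall, the cross-section is a single solid region. Net area = 69.00 mm².

69.00 mm²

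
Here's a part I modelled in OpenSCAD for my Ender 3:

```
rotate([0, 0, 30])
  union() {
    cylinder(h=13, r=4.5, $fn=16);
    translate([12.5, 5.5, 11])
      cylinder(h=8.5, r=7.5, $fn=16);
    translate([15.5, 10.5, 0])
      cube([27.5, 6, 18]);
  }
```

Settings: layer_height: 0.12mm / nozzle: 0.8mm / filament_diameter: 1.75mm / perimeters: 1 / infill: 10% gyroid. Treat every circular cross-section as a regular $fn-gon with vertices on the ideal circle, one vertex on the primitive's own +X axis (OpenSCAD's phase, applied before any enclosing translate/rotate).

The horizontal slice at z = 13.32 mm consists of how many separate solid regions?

1

At z = 13.32 mm: the cylinder is not intersected at this z (z outside [0, 13]); the cylinder at (12.5, 5.5): section is a regular 16-gon, circumradius r=7.5; the 27.5×6 cube at (15.5, 10.5) contributes its full rectangle; Combining (union): the regions partially overlap (shared area 2.50 mm²), so overlapping operands fuse into one piece — 1 connected region; (rotated 30° about Z; rotation is an isometry so areas/perimeters/island counts are preserved). The result has 1 disconnected region.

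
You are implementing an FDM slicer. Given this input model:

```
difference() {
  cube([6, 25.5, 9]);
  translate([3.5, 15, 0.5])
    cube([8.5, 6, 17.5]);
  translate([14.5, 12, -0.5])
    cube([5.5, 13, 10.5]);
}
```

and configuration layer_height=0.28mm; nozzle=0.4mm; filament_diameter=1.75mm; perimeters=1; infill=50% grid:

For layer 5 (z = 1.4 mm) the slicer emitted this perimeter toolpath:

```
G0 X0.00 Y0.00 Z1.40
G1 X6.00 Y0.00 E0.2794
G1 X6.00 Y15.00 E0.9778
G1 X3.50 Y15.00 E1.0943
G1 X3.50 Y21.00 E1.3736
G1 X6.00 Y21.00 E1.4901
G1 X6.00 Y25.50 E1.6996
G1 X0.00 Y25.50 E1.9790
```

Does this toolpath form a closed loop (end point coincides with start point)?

Start point (G0): (0.00, 0.00). End point (last G1): the path does not return to the start — open.

no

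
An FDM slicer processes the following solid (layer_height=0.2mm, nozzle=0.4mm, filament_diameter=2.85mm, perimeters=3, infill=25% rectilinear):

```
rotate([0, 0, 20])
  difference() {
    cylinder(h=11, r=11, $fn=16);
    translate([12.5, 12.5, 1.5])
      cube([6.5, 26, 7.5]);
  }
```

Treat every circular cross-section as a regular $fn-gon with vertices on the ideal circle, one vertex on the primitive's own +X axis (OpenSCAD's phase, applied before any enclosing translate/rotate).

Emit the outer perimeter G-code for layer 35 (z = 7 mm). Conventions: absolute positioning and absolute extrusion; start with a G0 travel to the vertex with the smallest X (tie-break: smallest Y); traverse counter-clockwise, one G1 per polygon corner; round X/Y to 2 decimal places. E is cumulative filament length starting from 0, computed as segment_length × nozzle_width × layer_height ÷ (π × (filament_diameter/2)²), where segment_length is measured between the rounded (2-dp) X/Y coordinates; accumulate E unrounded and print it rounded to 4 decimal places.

G0 X-10.99 Y0.48 Z7.00
G1 X-10.34 Y-3.76 E0.0538
G1 X-8.11 Y-7.43 E0.1076
G1 X-4.65 Y-9.97 E0.1615
G1 X-0.48 Y-10.99 E0.2153
G1 X3.76 Y-10.34 E0.2691
G1 X7.43 Y-8.11 E0.3230
G1 X9.97 Y-4.65 E0.3768
G1 X10.99 Y-0.48 E0.4306
G1 X10.34 Y3.76 E0.4844
G1 X8.11 Y7.43 E0.5383
G1 X4.65 Y9.97 E0.5921
G1 X0.48 Y10.99 E0.6459
G1 X-3.76 Y10.34 E0.6997
G1 X-7.43 Y8.11 E0.7536
G1 X-9.97 Y4.65 E0.8074
G1 X-10.99 Y0.48 E0.8612

At z = 7 mm: the r=11 cylinder contributes a regular 16-gon of circumradius 11; the 6.5×26 cube at (12.5, 12.5) contributes its full rectangle; Subtracting the remaining from the first: starting from the r=11 cylinder, the 6.5×26 cube at (12.5, 12.5) misses the remaining region (no effect) — 1 connected region; (rotated 20° about Z; rotation is an isometry so areas/perimeters/island counts are preserved). The outline is a single polygon with 16 vertices. Extrusion per mm of travel: 0.4 × 0.2 / (π × 1.425²) = 0.012540. Accumulating E over each segment gives final E = 0.8612.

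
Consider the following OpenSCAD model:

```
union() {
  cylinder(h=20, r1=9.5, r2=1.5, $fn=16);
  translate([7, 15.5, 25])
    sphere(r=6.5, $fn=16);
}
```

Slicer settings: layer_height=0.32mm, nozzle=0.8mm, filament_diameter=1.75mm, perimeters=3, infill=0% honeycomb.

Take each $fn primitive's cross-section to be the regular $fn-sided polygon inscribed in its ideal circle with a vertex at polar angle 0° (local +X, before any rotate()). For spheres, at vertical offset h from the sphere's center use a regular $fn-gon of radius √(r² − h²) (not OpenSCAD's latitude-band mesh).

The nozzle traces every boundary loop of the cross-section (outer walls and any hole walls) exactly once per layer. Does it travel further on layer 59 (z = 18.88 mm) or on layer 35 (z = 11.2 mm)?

Layer 59 (z = 18.88): the cone (r1=9.5→r2=1.5) has section circumradius 1.948 here — a regular 16-gon (perimeter = 2·16·1.948·sin(180°/16) = 12.16 mm); the r=6.5 sphere at (7, 15.5) slices to a regular 16-gon of circumradius 2.190 (√(r²−h²) with h=6.12 from center) (perimeter = 2·16·2.190·sin(180°/16) = 13.67 mm); Taking the union: the 2 present regions are separate (no shared area or edge), so areas and boundary lengths simply add and each stays a separate island — boundary = 25.83 mm. So its perimeter = 25.83 mm. Layer 35 (z = 11.2): the cone contributes a regular 16-gon of circumradius 5.020 (interpolated between r1=9.5 and r2=1.5 at t=0.560) (perimeter = 2·16·5.020·sin(180°/16) = 31.34 mm); the sphere at (7, 15.5) is not intersected at this z (|z−center|=13.800 > r=6.5); Merging all regions: only the cone is present, so the union is just that shape — boundary = 31.34 mm. So its perimeter = 31.34 mm. Layer 35 is larger (31.34 vs 25.83 mm).

layer 35 (z = 11.2 mm)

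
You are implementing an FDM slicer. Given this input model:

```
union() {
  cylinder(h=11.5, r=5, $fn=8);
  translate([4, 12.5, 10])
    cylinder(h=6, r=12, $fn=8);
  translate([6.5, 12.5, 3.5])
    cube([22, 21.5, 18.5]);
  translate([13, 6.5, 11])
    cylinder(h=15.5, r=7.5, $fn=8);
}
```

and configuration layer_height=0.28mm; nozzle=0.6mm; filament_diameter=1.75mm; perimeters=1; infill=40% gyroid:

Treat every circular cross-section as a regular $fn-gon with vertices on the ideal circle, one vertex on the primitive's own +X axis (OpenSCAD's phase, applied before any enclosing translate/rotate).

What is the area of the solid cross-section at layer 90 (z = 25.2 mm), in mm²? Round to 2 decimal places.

159.10 mm²

At z = 25.2 mm: the cylinder is not intersected at this z (z outside [0, 11.5]); the cylinder at (4, 12.5) is absent (z outside [10, 16]); the cube at (6.5, 12.5) is absent (z outside [3.5, 22]); the r=7.5 cylinder at (13, 6.5) gives a regular 8-gon of circumradius 7.5 (constant along its height) (area = (8/2)·7.500²·sin(360°/8) = 159.10 mm²); Merging all regions: only the r=7.5 cylinder at (13, 6.5) is present, so the union is just that shape — area = 159.10 mm². Overall, the cross-section is a single solid region. Net area = 159.10 mm².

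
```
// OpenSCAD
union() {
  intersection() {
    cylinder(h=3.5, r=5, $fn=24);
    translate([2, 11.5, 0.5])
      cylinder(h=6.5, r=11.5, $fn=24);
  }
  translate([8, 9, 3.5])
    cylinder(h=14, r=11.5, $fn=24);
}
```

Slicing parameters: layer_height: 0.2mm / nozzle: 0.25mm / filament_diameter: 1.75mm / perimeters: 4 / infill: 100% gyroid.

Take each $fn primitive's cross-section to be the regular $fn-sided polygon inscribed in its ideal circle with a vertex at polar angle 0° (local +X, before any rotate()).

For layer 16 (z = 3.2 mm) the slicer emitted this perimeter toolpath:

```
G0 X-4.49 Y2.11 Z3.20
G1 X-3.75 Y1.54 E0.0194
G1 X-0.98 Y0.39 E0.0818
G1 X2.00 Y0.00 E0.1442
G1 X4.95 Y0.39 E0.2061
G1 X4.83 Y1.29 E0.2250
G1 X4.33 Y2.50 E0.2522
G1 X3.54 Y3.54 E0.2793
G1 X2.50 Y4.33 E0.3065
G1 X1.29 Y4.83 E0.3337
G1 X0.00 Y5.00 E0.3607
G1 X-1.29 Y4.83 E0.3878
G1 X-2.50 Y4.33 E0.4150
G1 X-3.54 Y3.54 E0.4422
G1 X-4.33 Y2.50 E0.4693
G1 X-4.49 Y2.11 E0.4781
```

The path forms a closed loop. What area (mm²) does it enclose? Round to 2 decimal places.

32.96 mm²

Apply the shoelace formula to the sequence of (X, Y) vertices; enclosed area = 32.96 mm².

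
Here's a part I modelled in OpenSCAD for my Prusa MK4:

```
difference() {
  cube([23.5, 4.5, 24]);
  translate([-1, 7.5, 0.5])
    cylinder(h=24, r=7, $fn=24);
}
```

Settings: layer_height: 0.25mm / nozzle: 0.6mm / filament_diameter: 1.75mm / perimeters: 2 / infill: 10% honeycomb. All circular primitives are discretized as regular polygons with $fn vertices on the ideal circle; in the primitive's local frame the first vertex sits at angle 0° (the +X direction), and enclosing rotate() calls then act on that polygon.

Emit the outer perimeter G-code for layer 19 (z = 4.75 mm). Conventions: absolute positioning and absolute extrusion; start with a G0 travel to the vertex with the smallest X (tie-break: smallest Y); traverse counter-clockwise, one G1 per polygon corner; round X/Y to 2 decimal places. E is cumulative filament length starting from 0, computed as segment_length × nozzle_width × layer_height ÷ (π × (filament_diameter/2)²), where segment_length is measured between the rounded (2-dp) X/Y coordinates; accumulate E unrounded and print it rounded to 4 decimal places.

G0 X0.00 Y0.00 Z4.75
G1 X23.50 Y0.00 E1.4655
G1 X23.50 Y4.50 E1.7462
G1 X5.27 Y4.50 E2.8830
G1 X5.06 Y4.00 E2.9169
G1 X3.95 Y2.55 E3.0307
G1 X2.50 Y1.44 E3.1446
G1 X0.81 Y0.74 E3.2587
G1 X0.00 Y0.63 E3.3097
G1 X0.00 Y0.00 E3.3490

At z = 4.75 mm: the cube is present — its section is the full 23.5×4.5 rectangle; the cylinder at (-1, 7.5): section is a regular 24-gon, circumradius r=7; Subtracting the remaining from the first: starting from the 23.5×4.5 cube, the r=7 cylinder at (-1, 7.5) partially overlaps it — only the 13.90 mm² overlap (of its 152.19 mm²) is removed, clipping the outline — 1 connected region. The outline is a single polygon with 9 vertices. Extrusion per mm of travel: 0.6 × 0.25 / (π × 0.875²) = 0.062363. Accumulating E over each segment gives final E = 3.3490.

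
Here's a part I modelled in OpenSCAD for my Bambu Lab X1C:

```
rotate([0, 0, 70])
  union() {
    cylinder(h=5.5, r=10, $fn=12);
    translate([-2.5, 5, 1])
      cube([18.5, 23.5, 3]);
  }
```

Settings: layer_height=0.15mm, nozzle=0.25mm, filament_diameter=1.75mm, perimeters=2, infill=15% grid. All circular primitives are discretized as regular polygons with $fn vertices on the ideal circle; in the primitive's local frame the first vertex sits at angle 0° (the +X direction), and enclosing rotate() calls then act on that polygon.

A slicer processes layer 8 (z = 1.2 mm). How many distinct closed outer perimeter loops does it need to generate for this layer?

1

At z = 1.2 mm: the cylinder: section is a regular 12-gon, circumradius r=10; the cube at (-2.5, 5) (footprint 18.5×23.5) is included at this height; Combining (union): the regions partially overlap (shared area 40.01 mm²), so overlapping operands fuse into one piece — 1 connected region; (whole slice rotated 70° about Z — lengths, areas and connectivity unchanged). The result has 1 disconnected region.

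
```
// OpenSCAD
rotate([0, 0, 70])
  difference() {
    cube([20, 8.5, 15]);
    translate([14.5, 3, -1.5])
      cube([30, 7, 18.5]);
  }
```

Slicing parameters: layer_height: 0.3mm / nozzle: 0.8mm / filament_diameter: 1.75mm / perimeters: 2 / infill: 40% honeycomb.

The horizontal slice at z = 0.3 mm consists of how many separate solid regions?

At z = 0.3 mm: the 20×8.5 cube contributes its full rectangle; the cube at (14.5, 3) (footprint 30×7) is included at this height; Subtracting the remaining from the first: starting from the 20×8.5 cube, the 30×7 cube at (14.5, 3) partially overlaps it — only the 30.25 mm² overlap (of its 210.00 mm²) is removed, clipping the outline — 1 connected region; (whole slice rotated 70° about Z — lengths, areas and connectivity unchanged). The result has 1 disconnected region.

1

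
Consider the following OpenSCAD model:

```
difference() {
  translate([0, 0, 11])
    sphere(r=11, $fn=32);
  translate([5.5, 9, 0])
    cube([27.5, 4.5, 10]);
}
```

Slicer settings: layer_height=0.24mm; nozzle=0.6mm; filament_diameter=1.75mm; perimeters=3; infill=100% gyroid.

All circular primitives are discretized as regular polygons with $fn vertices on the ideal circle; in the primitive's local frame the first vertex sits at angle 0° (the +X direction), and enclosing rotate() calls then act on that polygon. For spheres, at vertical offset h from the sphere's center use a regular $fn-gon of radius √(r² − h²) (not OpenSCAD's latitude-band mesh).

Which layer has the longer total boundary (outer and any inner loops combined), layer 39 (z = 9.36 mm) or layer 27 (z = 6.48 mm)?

Layer 39 (z = 9.36): the r=11 sphere contributes a regular 32-gon of circumradius √(11²−1.64²) = 10.877 (perimeter = 2·32·10.877·sin(180°/32) = 68.23 mm); the 27.5×4.5 cube at (5.5, 9) contributes its full rectangle (perimeter 64.00 mm); Subtracting the remaining from the first: starting from the r=11 sphere, the 27.5×4.5 cube at (5.5, 9) partially overlaps it — only the 0.10 mm² overlap (of its 123.75 mm²) is removed, clipping the outline — boundary = 68.48 mm. So its perimeter = 68.48 mm. Layer 27 (z = 6.48): the sphere: section is a regular 32-gon, circumradius = √(r²−h²) = √(11²−4.52²) = 10.028 (perimeter = 2·32·10.028·sin(180°/32) = 62.91 mm); the cube at (5.5, 9) is present — its section is the full 27.5×4.5 rectangle (perimeter 64.00 mm); Subtracting the remaining from the first: starting from the r=11 sphere, the 27.5×4.5 cube at (5.5, 9) misses the remaining region (no effect) — boundary = 62.91 mm. So its perimeter = 62.91 mm. Layer 39 is larger (68.48 vs 62.91 mm).

layer 39 (z = 9.36 mm)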